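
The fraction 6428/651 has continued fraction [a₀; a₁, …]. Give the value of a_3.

1

6428 ÷ 651 → quotient 9, remainder 569
651 ÷ 569 → quotient 1, remainder 82
569 ÷ 82 → quotient 6, remainder 77
82 ÷ 77 → quotient 1, remainder 5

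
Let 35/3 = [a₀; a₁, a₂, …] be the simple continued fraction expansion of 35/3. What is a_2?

2

35 = 11·3 + 2, so a_0 = 11
3 = 1·2 + 1, so a_1 = 1
2 = 2·1 + 0, so a_2 = 2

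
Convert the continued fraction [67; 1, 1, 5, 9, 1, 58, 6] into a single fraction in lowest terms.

a_0 = 67: 67/1
a_1 = 1: 68/1
a_2 = 1: 135/2
a_3 = 5: 743/11
a_4 = 9: 6822/101
a_5 = 1: 7565/112
a_6 = 58: 445592/6597
a_7 = 6: 2681117/39694

2681117/39694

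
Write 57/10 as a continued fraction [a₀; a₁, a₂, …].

[5; 1, 2, 3]

Apply division with remainder until the remainder is 0:
⌊57/10⌋ = 5, remainder 7
⌊10/7⌋ = 1, remainder 3
⌊7/3⌋ = 2, remainder 1
⌊3/1⌋ = 3, remainder 0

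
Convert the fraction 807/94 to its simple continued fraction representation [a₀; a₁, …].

807 ÷ 94 → quotient 8, remainder 55
94 ÷ 55 → quotient 1, remainder 39
55 ÷ 39 → quotient 1, remainder 16
39 ÷ 16 → quotient 2, remainder 7
16 ÷ 7 → quotient 2, remainder 2
7 ÷ 2 → quotient 3, remainder 1
2 ÷ 1 → quotient 2, remainder 0

[8; 1, 1, 2, 2, 3, 2]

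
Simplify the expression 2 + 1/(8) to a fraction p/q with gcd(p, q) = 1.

a_0 = 2: 2/1
a_1 = 8: 17/8

17/8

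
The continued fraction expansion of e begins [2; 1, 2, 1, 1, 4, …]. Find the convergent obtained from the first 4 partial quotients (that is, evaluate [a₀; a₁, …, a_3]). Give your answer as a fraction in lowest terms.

11/4

a_0 = 2: 2/1
a_1 = 1: 3/1
a_2 = 2: 8/3
a_3 = 1: 11/4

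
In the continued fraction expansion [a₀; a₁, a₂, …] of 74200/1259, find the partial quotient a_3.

Apply division with remainder until the remainder is 0:
74200 ÷ 1259 → quotient 58, remainder 1178
1259 ÷ 1178 → quotient 1, remainder 81
1178 ÷ 81 → quotient 14, remainder 44
81 ÷ 44 → quotient 1, remainder 37

1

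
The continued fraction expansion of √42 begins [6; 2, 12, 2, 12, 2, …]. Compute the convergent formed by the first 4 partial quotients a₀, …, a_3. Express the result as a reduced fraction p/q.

337/52

Start with 2.
12 + 1/(2/1) = 12 + 1/2 = 25/2
2 + 1/(25/2) = 2 + 2/25 = 52/25
6 + 1/(52/25) = 6 + 25/52 = 337/52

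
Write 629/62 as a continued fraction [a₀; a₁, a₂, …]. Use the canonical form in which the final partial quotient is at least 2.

[10; 6, 1, 8]

629 = 10·62 + 9, so a_0 = 10
62 = 6·9 + 8, so a_1 = 6
9 = 1·8 + 1, so a_2 = 1
8 = 8·1 + 0, so a_3 = 8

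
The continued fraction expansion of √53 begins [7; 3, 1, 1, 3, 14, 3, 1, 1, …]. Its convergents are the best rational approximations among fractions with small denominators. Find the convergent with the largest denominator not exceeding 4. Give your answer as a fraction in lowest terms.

29/4

List convergents until the denominator exceeds the bound:
a_0 = 7: 7/1  (≤ bound)
a_1 = 3: 22/3  (≤ bound)
a_2 = 1: 29/4  (≤ bound)
a_3 = 1: 51/7  (> 4, stop)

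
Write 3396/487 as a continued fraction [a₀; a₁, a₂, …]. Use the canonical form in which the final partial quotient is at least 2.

[6; 1, 36, 2, 6]

Run the Euclidean algorithm, recording each quotient:
⌊3396/487⌋ = 6, remainder 474
⌊487/474⌋ = 1, remainder 13
⌊474/13⌋ = 36, remainder 6
⌊13/6⌋ = 2, remainder 1
⌊6/1⌋ = 6, remainder 0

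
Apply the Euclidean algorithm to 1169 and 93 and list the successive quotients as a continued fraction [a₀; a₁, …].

Apply division with remainder until the remainder is 0:
1169 = 12·93 + 53, so a_0 = 12
93 = 1·53 + 40, so a_1 = 1
53 = 1·40 + 13, so a_2 = 1
40 = 3·13 + 1, so a_3 = 3
13 = 13·1 + 0, so a_4 = 13

[12; 1, 1, 3, 13]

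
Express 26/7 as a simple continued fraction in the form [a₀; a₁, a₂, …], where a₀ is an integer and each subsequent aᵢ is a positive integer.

Repeatedly divide and take the remainder:
⌊26/7⌋ = 3, remainder 5
⌊7/5⌋ = 1, remainder 2
⌊5/2⌋ = 2, remainder 1
⌊2/1⌋ = 2, remainder 0

[3; 1, 2, 2]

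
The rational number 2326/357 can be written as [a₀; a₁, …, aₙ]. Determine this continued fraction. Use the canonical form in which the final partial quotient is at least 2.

2326 = 6·357 + 184, so a_0 = 6
357 = 1·184 + 173, so a_1 = 1
184 = 1·173 + 11, so a_2 = 1
173 = 15·11 + 8, so a_3 = 15
11 = 1·8 + 3, so a_4 = 1
8 = 2·3 + 2, so a_5 = 2
3 = 1·2 + 1, so a_6 = 1
2 = 2·1 + 0, so a_7 = 2

[6; 1, 1, 15, 1, 2, 1, 2]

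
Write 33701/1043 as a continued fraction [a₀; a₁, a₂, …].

[32; 3, 4, 1, 3, 1, 1, 7]

33701 = 32·1043 + 325, so a_0 = 32
1043 = 3·325 + 68, so a_1 = 3
325 = 4·68 + 53, so a_2 = 4
68 = 1·53 + 15, so a_3 = 1
53 = 3·15 + 8, so a_4 = 3
15 = 1·8 + 7, so a_5 = 1
8 = 1·7 + 1, so a_6 = 1
7 = 7·1 + 0, so a_7 = 7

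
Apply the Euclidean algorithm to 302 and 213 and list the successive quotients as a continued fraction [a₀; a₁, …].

[1; 2, 2, 1, 1, 5, 3]

Run the Euclidean algorithm, recording each quotient:
302 = 1·213 + 89, so a_0 = 1
213 = 2·89 + 35, so a_1 = 2
89 = 2·35 + 19, so a_2 = 2
35 = 1·19 + 16, so a_3 = 1
19 = 1·16 + 3, so a_4 = 1
16 = 5·3 + 1, so a_5 = 5
3 = 3·1 + 0, so a_6 = 3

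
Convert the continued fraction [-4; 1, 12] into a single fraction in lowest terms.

Build up convergents one term at a time:
a_0 = -4: -4/1
a_1 = 1: -3/1
a_2 = 12: -40/13

-40/13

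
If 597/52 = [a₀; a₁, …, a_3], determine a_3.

2

Repeatedly divide and take the remainder:
⌊597/52⌋ = 11, remainder 25
⌊52/25⌋ = 2, remainder 2
⌊25/2⌋ = 12, remainder 1
⌊2/1⌋ = 2, remainder 0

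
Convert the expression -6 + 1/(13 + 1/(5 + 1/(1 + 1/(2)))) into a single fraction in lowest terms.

-1327/224

Build up convergents one term at a time:
a_0 = -6: -6/1
a_1 = 13: -77/13
a_2 = 5: -391/66
a_3 = 1: -468/79
a_4 = 2: -1327/224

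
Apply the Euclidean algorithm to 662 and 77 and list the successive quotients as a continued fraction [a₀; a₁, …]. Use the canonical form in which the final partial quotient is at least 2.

⌊662/77⌋ = 8, remainder 46
⌊77/46⌋ = 1, remainder 31
⌊46/31⌋ = 1, remainder 15
⌊31/15⌋ = 2, remainder 1
⌊15/1⌋ = 15, remainder 0

[8; 1, 1, 2, 15]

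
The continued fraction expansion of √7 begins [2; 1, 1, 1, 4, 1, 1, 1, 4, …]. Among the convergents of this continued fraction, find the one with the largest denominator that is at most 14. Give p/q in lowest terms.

a_0 = 2: 2/1  (≤ bound)
a_1 = 1: 3/1  (≤ bound)
a_2 = 1: 5/2  (≤ bound)
a_3 = 1: 8/3  (≤ bound)
a_4 = 4: 37/14  (≤ bound)
a_5 = 1: 45/17  (> 14, stop)

37/14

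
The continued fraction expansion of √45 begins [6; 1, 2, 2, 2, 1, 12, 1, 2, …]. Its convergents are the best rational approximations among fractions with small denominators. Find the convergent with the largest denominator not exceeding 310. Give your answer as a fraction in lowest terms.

2046/305

a_0 = 6: 6/1  (≤ bound)
a_1 = 1: 7/1  (≤ bound)
a_2 = 2: 20/3  (≤ bound)
a_3 = 2: 47/7  (≤ bound)
a_4 = 2: 114/17  (≤ bound)
a_5 = 1: 161/24  (≤ bound)
a_6 = 12: 2046/305  (≤ bound)
a_7 = 1: 2207/329  (> 310, stop)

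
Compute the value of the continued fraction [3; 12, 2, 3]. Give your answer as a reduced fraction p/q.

Start with 3.
2 + 1/(3/1) = 2 + 1/3 = 7/3
12 + 1/(7/3) = 12 + 3/7 = 87/7
3 + 1/(87/7) = 3 + 7/87 = 268/87

268/87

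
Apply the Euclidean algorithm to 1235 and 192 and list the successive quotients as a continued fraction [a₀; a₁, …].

[6; 2, 3, 5, 5]

Run the Euclidean algorithm, recording each quotient:
⌊1235/192⌋ = 6, remainder 83
⌊192/83⌋ = 2, remainder 26
⌊83/26⌋ = 3, remainder 5
⌊26/5⌋ = 5, remainder 1
⌊5/1⌋ = 5, remainder 0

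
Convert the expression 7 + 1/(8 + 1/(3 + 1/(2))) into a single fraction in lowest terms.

413/58

Start with 2.
3 + 1/(2/1) = 3 + 1/2 = 7/2
8 + 1/(7/2) = 8 + 2/7 = 58/7
7 + 1/(58/7) = 7 + 7/58 = 413/58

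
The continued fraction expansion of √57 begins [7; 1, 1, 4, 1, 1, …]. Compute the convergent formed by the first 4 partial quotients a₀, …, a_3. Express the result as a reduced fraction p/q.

Start with 4.
1 + 1/(4/1) = 1 + 1/4 = 5/4
1 + 1/(5/4) = 1 + 4/5 = 9/5
7 + 1/(9/5) = 7 + 5/9 = 68/9

68/9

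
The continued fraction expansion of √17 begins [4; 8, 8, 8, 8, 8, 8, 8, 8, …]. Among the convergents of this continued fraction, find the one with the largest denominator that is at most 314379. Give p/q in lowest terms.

a_0 = 4: 4/1  (≤ bound)
a_1 = 8: 33/8  (≤ bound)
a_2 = 8: 268/65  (≤ bound)
a_3 = 8: 2177/528  (≤ bound)
a_4 = 8: 17684/4289  (≤ bound)
a_5 = 8: 143649/34840  (≤ bound)
a_6 = 8: 1166876/283009  (≤ bound)
a_7 = 8: 9478657/2298912  (> 314379, stop)

1166876/283009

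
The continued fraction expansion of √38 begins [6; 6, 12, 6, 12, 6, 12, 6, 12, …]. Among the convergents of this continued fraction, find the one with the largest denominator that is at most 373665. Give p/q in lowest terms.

a_0 = 6: 6/1  (≤ bound)
a_1 = 6: 37/6  (≤ bound)
a_2 = 12: 450/73  (≤ bound)
a_3 = 6: 2737/444  (≤ bound)
a_4 = 12: 33294/5401  (≤ bound)
a_5 = 6: 202501/32850  (≤ bound)
a_6 = 12: 2463306/399601  (> 373665, stop)

202501/32850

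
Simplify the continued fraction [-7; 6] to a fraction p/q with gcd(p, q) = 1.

Collapse the nested fraction from the inside out:
Start with 6.
-7 + 1/(6/1) = -7 + 1/6 = -41/6

-41/6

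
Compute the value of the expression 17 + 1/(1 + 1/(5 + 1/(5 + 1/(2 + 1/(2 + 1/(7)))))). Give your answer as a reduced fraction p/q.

22066/1237

Start with 7.
2 + 1/(7/1) = 2 + 1/7 = 15/7
2 + 1/(15/7) = 2 + 7/15 = 37/15
5 + 1/(37/15) = 5 + 15/37 = 200/37
5 + 1/(200/37) = 5 + 37/200 = 1037/200
1 + 1/(1037/200) = 1 + 200/1037 = 1237/1037
17 + 1/(1237/1037) = 17 + 1037/1237 = 22066/1237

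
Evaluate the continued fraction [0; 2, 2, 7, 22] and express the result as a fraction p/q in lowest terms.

Work from the innermost term outward:
Start with 22.
7 + 1/(22/1) = 7 + 1/22 = 155/22
2 + 1/(155/22) = 2 + 22/155 = 332/155
2 + 1/(332/155) = 2 + 155/332 = 819/332
0 + 1/(819/332) = 0 + 332/819 = 332/819

332/819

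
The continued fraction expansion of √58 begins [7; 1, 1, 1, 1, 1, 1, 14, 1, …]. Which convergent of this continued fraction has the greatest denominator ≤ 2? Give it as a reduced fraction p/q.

15/2

a_0 = 7: 7/1  (≤ bound)
a_1 = 1: 8/1  (≤ bound)
a_2 = 1: 15/2  (≤ bound)
a_3 = 1: 23/3  (> 2, stop)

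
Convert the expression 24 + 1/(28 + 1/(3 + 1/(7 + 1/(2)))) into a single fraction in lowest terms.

a_0 = 24: 24/1
a_1 = 28: 673/28
a_2 = 3: 2043/85
a_3 = 7: 14974/623
a_4 = 2: 31991/1331

31991/1331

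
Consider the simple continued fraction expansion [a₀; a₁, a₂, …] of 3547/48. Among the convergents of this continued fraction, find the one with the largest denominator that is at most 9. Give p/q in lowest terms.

List convergents until the denominator exceeds the bound:
a_0 = 73: 73/1  (≤ bound)
a_1 = 1: 74/1  (≤ bound)
a_2 = 8: 665/9  (≤ bound)
a_3 = 1: 739/10  (> 9, stop)

665/9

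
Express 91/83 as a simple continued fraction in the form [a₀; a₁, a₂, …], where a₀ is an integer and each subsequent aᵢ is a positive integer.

[1; 10, 2, 1, 2]

⌊91/83⌋ = 1, remainder 8
⌊83/8⌋ = 10, remainder 3
⌊8/3⌋ = 2, remainder 2
⌊3/2⌋ = 1, remainder 1
⌊2/1⌋ = 2, remainder 0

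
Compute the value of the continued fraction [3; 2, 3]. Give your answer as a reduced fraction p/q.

24/7

Compute successive convergents:
a_0 = 3: 3/1
a_1 = 2: 7/2
a_2 = 3: 24/7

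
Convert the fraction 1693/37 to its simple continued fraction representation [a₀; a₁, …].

[45; 1, 3, 9]

Apply division with remainder until the remainder is 0:
⌊1693/37⌋ = 45, remainder 28
⌊37/28⌋ = 1, remainder 9
⌊28/9⌋ = 3, remainder 1
⌊9/1⌋ = 9, remainder 0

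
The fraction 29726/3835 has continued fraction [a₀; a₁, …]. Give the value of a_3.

⌊29726/3835⌋ = 7, remainder 2881
⌊3835/2881⌋ = 1, remainder 954
⌊2881/954⌋ = 3, remainder 19
⌊954/19⌋ = 50, remainder 4

50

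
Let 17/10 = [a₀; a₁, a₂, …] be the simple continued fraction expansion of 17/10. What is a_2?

2

17 = 1·10 + 7, so a_0 = 1
10 = 1·7 + 3, so a_1 = 1
7 = 2·3 + 1, so a_2 = 2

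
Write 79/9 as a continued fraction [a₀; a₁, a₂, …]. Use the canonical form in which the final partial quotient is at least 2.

Repeatedly divide and take the remainder:
⌊79/9⌋ = 8, remainder 7
⌊9/7⌋ = 1, remainder 2
⌊7/2⌋ = 3, remainder 1
⌊2/1⌋ = 2, remainder 0

[8; 1, 3, 2]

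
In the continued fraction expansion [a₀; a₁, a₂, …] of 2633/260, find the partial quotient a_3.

⌊2633/260⌋ = 10, remainder 33
⌊260/33⌋ = 7, remainder 29
⌊33/29⌋ = 1, remainder 4
⌊29/4⌋ = 7, remainder 1

7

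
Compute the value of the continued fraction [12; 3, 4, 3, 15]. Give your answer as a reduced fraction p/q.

7915/643

a_0 = 12: 12/1
a_1 = 3: 37/3
a_2 = 4: 160/13
a_3 = 3: 517/42
a_4 = 15: 7915/643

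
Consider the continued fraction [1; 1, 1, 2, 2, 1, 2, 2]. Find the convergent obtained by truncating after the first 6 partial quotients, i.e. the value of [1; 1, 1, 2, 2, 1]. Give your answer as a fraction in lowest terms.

Start with 1.
2 + 1/(1/1) = 2 + 1/1 = 3/1
2 + 1/(3/1) = 2 + 1/3 = 7/3
1 + 1/(7/3) = 1 + 3/7 = 10/7
1 + 1/(10/7) = 1 + 7/10 = 17/10
1 + 1/(17/10) = 1 + 10/17 = 27/17

27/17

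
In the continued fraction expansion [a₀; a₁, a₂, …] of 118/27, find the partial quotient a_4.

⌊118/27⌋ = 4, remainder 10
⌊27/10⌋ = 2, remainder 7
⌊10/7⌋ = 1, remainder 3
⌊7/3⌋ = 2, remainder 1
⌊3/1⌋ = 3, remainder 0

3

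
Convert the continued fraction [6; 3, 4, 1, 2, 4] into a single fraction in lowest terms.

1237/196

Start with 4.
2 + 1/(4/1) = 2 + 1/4 = 9/4
1 + 1/(9/4) = 1 + 4/9 = 13/9
4 + 1/(13/9) = 4 + 9/13 = 61/13
3 + 1/(61/13) = 3 + 13/61 = 196/61
6 + 1/(196/61) = 6 + 61/196 = 1237/196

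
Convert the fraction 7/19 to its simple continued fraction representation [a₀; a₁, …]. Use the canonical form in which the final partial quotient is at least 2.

[0; 2, 1, 2, 2]

7 ÷ 19 → quotient 0, remainder 7
19 ÷ 7 → quotient 2, remainder 5
7 ÷ 5 → quotient 1, remainder 2
5 ÷ 2 → quotient 2, remainder 1
2 ÷ 1 → quotient 2, remainder 0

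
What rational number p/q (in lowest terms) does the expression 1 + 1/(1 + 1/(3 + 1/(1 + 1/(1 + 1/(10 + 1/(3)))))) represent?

523/294

Start with 3.
10 + 1/(3/1) = 10 + 1/3 = 31/3
1 + 1/(31/3) = 1 + 3/31 = 34/31
1 + 1/(34/31) = 1 + 31/34 = 65/34
3 + 1/(65/34) = 3 + 34/65 = 229/65
1 + 1/(229/65) = 1 + 65/229 = 294/229
1 + 1/(294/229) = 1 + 229/294 = 523/294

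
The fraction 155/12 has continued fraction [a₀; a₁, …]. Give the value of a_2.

155 = 12·12 + 11, so a_0 = 12
12 = 1·11 + 1, so a_1 = 1
11 = 11·1 + 0, so a_2 = 11

11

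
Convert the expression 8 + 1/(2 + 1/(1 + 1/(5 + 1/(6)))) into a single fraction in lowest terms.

Start with 6.
5 + 1/(6/1) = 5 + 1/6 = 31/6
1 + 1/(31/6) = 1 + 6/31 = 37/31
2 + 1/(37/31) = 2 + 31/37 = 105/37
8 + 1/(105/37) = 8 + 37/105 = 877/105

877/105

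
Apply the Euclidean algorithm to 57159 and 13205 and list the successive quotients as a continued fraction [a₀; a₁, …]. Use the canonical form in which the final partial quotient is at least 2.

Apply division with remainder until the remainder is 0:
57159 = 4·13205 + 4339, so a_0 = 4
13205 = 3·4339 + 188, so a_1 = 3
4339 = 23·188 + 15, so a_2 = 23
188 = 12·15 + 8, so a_3 = 12
15 = 1·8 + 7, so a_4 = 1
8 = 1·7 + 1, so a_5 = 1
7 = 7·1 + 0, so a_6 = 7

[4; 3, 23, 12, 1, 1, 7]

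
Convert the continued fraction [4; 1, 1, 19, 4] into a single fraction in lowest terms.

713/158

Start with 4.
19 + 1/(4/1) = 19 + 1/4 = 77/4
1 + 1/(77/4) = 1 + 4/77 = 81/77
1 + 1/(81/77) = 1 + 77/81 = 158/81
4 + 1/(158/81) = 4 + 81/158 = 713/158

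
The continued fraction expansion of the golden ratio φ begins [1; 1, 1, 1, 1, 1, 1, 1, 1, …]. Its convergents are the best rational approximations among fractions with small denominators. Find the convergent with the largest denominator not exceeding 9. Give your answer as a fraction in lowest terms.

13/8

a_0 = 1: 1/1  (≤ bound)
a_1 = 1: 2/1  (≤ bound)
a_2 = 1: 3/2  (≤ bound)
a_3 = 1: 5/3  (≤ bound)
a_4 = 1: 8/5  (≤ bound)
a_5 = 1: 13/8  (≤ bound)
a_6 = 1: 21/13  (> 9, stop)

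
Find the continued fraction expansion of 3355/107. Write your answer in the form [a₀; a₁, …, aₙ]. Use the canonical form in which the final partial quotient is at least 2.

3355 ÷ 107 → quotient 31, remainder 38
107 ÷ 38 → quotient 2, remainder 31
38 ÷ 31 → quotient 1, remainder 7
31 ÷ 7 → quotient 4, remainder 3
7 ÷ 3 → quotient 2, remainder 1
3 ÷ 1 → quotient 3, remainder 0

[31; 2, 1, 4, 2, 3]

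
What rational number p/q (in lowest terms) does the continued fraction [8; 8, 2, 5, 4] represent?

a_0 = 8: 8/1
a_1 = 8: 65/8
a_2 = 2: 138/17
a_3 = 5: 755/93
a_4 = 4: 3158/389

3158/389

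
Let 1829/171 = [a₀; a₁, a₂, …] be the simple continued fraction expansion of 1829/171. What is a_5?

7

⌊1829/171⌋ = 10, remainder 119
⌊171/119⌋ = 1, remainder 52
⌊119/52⌋ = 2, remainder 15
⌊52/15⌋ = 3, remainder 7
⌊15/7⌋ = 2, remainder 1
⌊7/1⌋ = 7, remainder 0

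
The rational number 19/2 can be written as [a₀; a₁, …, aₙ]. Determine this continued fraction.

[9; 2]

19 = 9·2 + 1, so a_0 = 9
2 = 2·1 + 0, so a_1 = 2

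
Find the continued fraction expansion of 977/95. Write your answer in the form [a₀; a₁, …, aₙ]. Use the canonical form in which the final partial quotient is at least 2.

Repeatedly divide and take the remainder:
977 ÷ 95 → quotient 10, remainder 27
95 ÷ 27 → quotient 3, remainder 14
27 ÷ 14 → quotient 1, remainder 13
14 ÷ 13 → quotient 1, remainder 1
13 ÷ 1 → quotient 13, remainder 0

[10; 3, 1, 1, 13]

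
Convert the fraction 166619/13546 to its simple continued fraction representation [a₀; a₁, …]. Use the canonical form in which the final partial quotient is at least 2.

[12; 3, 3, 42, 32]

⌊166619/13546⌋ = 12, remainder 4067
⌊13546/4067⌋ = 3, remainder 1345
⌊4067/1345⌋ = 3, remainder 32
⌊1345/32⌋ = 42, remainder 1
⌊32/1⌋ = 32, remainder 0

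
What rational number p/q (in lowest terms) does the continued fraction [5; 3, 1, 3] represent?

a_0 = 5: 5/1
a_1 = 3: 16/3
a_2 = 1: 21/4
a_3 = 3: 79/15

79/15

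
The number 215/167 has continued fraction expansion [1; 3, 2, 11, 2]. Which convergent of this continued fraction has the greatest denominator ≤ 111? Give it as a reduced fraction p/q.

103/80

List convergents until the denominator exceeds the bound:
a_0 = 1: 1/1  (≤ bound)
a_1 = 3: 4/3  (≤ bound)
a_2 = 2: 9/7  (≤ bound)
a_3 = 11: 103/80  (≤ bound)
a_4 = 2: 215/167  (> 111, stop)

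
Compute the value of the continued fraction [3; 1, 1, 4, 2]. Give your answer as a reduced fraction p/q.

71/20

Collapse the nested fraction from the inside out:
Start with 2.
4 + 1/(2/1) = 4 + 1/2 = 9/2
1 + 1/(9/2) = 1 + 2/9 = 11/9
1 + 1/(11/9) = 1 + 9/11 = 20/11
3 + 1/(20/11) = 3 + 11/20 = 71/20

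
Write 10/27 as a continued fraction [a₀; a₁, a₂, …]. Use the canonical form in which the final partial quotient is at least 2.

[0; 2, 1, 2, 3]

⌊10/27⌋ = 0, remainder 10
⌊27/10⌋ = 2, remainder 7
⌊10/7⌋ = 1, remainder 3
⌊7/3⌋ = 2, remainder 1
⌊3/1⌋ = 3, remainder 0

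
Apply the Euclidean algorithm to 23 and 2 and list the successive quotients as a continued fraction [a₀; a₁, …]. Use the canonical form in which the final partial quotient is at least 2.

23 ÷ 2 → quotient 11, remainder 1
2 ÷ 1 → quotient 2, remainder 0

[11; 2]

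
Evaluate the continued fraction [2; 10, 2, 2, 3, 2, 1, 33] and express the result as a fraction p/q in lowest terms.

41177/19645

Collapse the nested fraction from the inside out:
Start with 33.
1 + 1/(33/1) = 1 + 1/33 = 34/33
2 + 1/(34/33) = 2 + 33/34 = 101/34
3 + 1/(101/34) = 3 + 34/101 = 337/101
2 + 1/(337/101) = 2 + 101/337 = 775/337
2 + 1/(775/337) = 2 + 337/775 = 1887/775
10 + 1/(1887/775) = 10 + 775/1887 = 19645/1887
2 + 1/(19645/1887) = 2 + 1887/19645 = 41177/19645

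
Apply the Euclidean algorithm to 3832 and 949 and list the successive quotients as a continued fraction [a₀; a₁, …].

[4; 26, 2, 1, 3, 3]

⌊3832/949⌋ = 4, remainder 36
⌊949/36⌋ = 26, remainder 13
⌊36/13⌋ = 2, remainder 10
⌊13/10⌋ = 1, remainder 3
⌊10/3⌋ = 3, remainder 1
⌊3/1⌋ = 3, remainder 0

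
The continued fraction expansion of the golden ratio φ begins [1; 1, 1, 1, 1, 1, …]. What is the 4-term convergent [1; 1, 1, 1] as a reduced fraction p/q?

5/3

Start with 1.
1 + 1/(1/1) = 1 + 1/1 = 2/1
1 + 1/(2/1) = 1 + 1/2 = 3/2
1 + 1/(3/2) = 1 + 2/3 = 5/3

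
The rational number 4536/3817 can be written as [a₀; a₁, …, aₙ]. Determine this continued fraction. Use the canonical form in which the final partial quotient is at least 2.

[1; 5, 3, 4, 5, 3, 3]

⌊4536/3817⌋ = 1, remainder 719
⌊3817/719⌋ = 5, remainder 222
⌊719/222⌋ = 3, remainder 53
⌊222/53⌋ = 4, remainder 10
⌊53/10⌋ = 5, remainder 3
⌊10/3⌋ = 3, remainder 1
⌊3/1⌋ = 3, remainder 0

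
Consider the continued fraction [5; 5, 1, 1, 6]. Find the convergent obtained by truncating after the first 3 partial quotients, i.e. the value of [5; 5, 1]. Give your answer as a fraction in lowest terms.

Start with 1.
5 + 1/(1/1) = 5 + 1/1 = 6/1
5 + 1/(6/1) = 5 + 1/6 = 31/6

31/6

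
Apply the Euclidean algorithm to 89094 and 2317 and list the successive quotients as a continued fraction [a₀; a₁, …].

[38; 2, 4, 1, 2, 1, 7, 7]

⌊89094/2317⌋ = 38, remainder 1048
⌊2317/1048⌋ = 2, remainder 221
⌊1048/221⌋ = 4, remainder 164
⌊221/164⌋ = 1, remainder 57
⌊164/57⌋ = 2, remainder 50
⌊57/50⌋ = 1, remainder 7
⌊50/7⌋ = 7, remainder 1
⌊7/1⌋ = 7, remainder 0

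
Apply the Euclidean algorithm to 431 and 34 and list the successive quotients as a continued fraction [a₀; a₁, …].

431 = 12·34 + 23, so a_0 = 12
34 = 1·23 + 11, so a_1 = 1
23 = 2·11 + 1, so a_2 = 2
11 = 11·1 + 0, so a_3 = 11

[12; 1, 2, 11]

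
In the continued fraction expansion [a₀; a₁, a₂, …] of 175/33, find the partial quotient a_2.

3

175 ÷ 33 → quotient 5, remainder 10
33 ÷ 10 → quotient 3, remainder 3
10 ÷ 3 → quotient 3, remainder 1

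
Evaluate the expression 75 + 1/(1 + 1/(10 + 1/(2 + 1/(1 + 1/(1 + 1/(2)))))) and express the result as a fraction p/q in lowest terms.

a_0 = 75: 75/1
a_1 = 1: 76/1
a_2 = 10: 835/11
a_3 = 2: 1746/23
a_4 = 1: 2581/34
a_5 = 1: 4327/57
a_6 = 2: 11235/148

11235/148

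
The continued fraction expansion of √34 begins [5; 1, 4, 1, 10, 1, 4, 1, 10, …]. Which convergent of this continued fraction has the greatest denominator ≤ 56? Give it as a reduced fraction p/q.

a_0 = 5: 5/1  (≤ bound)
a_1 = 1: 6/1  (≤ bound)
a_2 = 4: 29/5  (≤ bound)
a_3 = 1: 35/6  (≤ bound)
a_4 = 10: 379/65  (> 56, stop)

35/6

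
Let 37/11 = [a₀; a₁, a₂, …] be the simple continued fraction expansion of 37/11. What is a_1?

⌊37/11⌋ = 3, remainder 4
⌊11/4⌋ = 2, remainder 3

2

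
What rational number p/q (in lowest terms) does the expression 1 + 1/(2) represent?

Collapse the nested fraction from the inside out:
Start with 2.
1 + 1/(2/1) = 1 + 1/2 = 3/2

3/2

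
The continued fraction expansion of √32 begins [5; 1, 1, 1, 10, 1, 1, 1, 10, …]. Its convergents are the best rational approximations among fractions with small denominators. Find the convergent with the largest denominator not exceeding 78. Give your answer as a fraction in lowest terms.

379/67

a_0 = 5: 5/1  (≤ bound)
a_1 = 1: 6/1  (≤ bound)
a_2 = 1: 11/2  (≤ bound)
a_3 = 1: 17/3  (≤ bound)
a_4 = 10: 181/32  (≤ bound)
a_5 = 1: 198/35  (≤ bound)
a_6 = 1: 379/67  (≤ bound)
a_7 = 1: 577/102  (> 78, stop)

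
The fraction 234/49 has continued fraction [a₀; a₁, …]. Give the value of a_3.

Apply division with remainder until the remainder is 0:
234 ÷ 49 → quotient 4, remainder 38
49 ÷ 38 → quotient 1, remainder 11
38 ÷ 11 → quotient 3, remainder 5
11 ÷ 5 → quotient 2, remainder 1

2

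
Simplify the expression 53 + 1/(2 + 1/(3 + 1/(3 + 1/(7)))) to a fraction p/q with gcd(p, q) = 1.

a_0 = 53: 53/1
a_1 = 2: 107/2
a_2 = 3: 374/7
a_3 = 3: 1229/23
a_4 = 7: 8977/168

8977/168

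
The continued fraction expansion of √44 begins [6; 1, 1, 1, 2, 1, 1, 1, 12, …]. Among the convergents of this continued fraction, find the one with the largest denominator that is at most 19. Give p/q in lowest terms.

a_0 = 6: 6/1  (≤ bound)
a_1 = 1: 7/1  (≤ bound)
a_2 = 1: 13/2  (≤ bound)
a_3 = 1: 20/3  (≤ bound)
a_4 = 2: 53/8  (≤ bound)
a_5 = 1: 73/11  (≤ bound)
a_6 = 1: 126/19  (≤ bound)
a_7 = 1: 199/30  (> 19, stop)

126/19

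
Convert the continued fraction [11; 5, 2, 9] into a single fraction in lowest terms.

1163/104

a_0 = 11: 11/1
a_1 = 5: 56/5
a_2 = 2: 123/11
a_3 = 9: 1163/104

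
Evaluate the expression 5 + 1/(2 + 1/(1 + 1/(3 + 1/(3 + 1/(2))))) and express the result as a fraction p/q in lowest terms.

Start with 2.
3 + 1/(2/1) = 3 + 1/2 = 7/2
3 + 1/(7/2) = 3 + 2/7 = 23/7
1 + 1/(23/7) = 1 + 7/23 = 30/23
2 + 1/(30/23) = 2 + 23/30 = 83/30
5 + 1/(83/30) = 5 + 30/83 = 445/83

445/83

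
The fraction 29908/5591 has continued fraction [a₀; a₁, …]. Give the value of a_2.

1

29908 = 5·5591 + 1953, so a_0 = 5
5591 = 2·1953 + 1685, so a_1 = 2
1953 = 1·1685 + 268, so a_2 = 1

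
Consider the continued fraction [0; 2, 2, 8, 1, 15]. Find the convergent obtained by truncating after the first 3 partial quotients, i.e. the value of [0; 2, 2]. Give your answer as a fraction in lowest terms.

Start with 2.
2 + 1/(2/1) = 2 + 1/2 = 5/2
0 + 1/(5/2) = 0 + 2/5 = 2/5

2/5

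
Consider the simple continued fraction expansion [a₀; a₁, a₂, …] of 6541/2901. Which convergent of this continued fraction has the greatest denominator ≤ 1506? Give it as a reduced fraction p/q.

a_0 = 2: 2/1  (≤ bound)
a_1 = 3: 7/3  (≤ bound)
a_2 = 1: 9/4  (≤ bound)
a_3 = 12: 115/51  (≤ bound)
a_4 = 2: 239/106  (≤ bound)
a_5 = 3: 832/369  (≤ bound)
a_6 = 2: 1903/844  (≤ bound)
a_7 = 3: 6541/2901  (> 1506, stop)

1903/844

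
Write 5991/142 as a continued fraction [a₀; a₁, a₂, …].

[42; 5, 3, 1, 6]

Apply division with remainder until the remainder is 0:
5991 = 42·142 + 27, so a_0 = 42
142 = 5·27 + 7, so a_1 = 5
27 = 3·7 + 6, so a_2 = 3
7 = 1·6 + 1, so a_3 = 1
6 = 6·1 + 0, so a_4 = 6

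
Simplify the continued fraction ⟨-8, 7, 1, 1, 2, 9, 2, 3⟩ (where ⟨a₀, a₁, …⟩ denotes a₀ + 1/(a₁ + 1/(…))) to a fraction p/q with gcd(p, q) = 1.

a_0 = -8: -8/1
a_1 = 7: -55/7
a_2 = 1: -63/8
a_3 = 1: -118/15
a_4 = 2: -299/38
a_5 = 9: -2809/357
a_6 = 2: -5917/752
a_7 = 3: -20560/2613

-20560/2613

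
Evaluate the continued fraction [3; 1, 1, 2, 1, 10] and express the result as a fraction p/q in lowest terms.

Start with 10.
1 + 1/(10/1) = 1 + 1/10 = 11/10
2 + 1/(11/10) = 2 + 10/11 = 32/11
1 + 1/(32/11) = 1 + 11/32 = 43/32
1 + 1/(43/32) = 1 + 32/43 = 75/43
3 + 1/(75/43) = 3 + 43/75 = 268/75

268/75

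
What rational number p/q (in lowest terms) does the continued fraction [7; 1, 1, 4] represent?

68/9

Use the convergent recurrence hₖ = aₖ·hₖ₋₁ + hₖ₋₂ (and likewise for the denominators kₖ):
a_0 = 7: 7/1
a_1 = 1: 8/1
a_2 = 1: 15/2
a_3 = 4: 68/9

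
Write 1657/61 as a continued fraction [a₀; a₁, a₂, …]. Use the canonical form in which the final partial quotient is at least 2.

1657 ÷ 61 → quotient 27, remainder 10
61 ÷ 10 → quotient 6, remainder 1
10 ÷ 1 → quotient 10, remainder 0

[27; 6, 10]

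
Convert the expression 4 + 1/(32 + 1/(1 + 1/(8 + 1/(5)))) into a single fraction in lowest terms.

6098/1513

Build up convergents one term at a time:
a_0 = 4: 4/1
a_1 = 32: 129/32
a_2 = 1: 133/33
a_3 = 8: 1193/296
a_4 = 5: 6098/1513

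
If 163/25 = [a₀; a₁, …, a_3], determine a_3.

12

Repeatedly divide and take the remainder:
⌊163/25⌋ = 6, remainder 13
⌊25/13⌋ = 1, remainder 12
⌊13/12⌋ = 1, remainder 1
⌊12/1⌋ = 12, remainder 0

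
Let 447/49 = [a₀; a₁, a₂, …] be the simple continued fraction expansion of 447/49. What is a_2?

6

447 ÷ 49 → quotient 9, remainder 6
49 ÷ 6 → quotient 8, remainder 1
6 ÷ 1 → quotient 6, remainder 0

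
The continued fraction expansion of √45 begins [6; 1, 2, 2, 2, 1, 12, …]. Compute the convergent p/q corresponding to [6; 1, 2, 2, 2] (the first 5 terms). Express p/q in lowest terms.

114/17

Starting at the tail and folding back:
Start with 2.
2 + 1/(2/1) = 2 + 1/2 = 5/2
2 + 1/(5/2) = 2 + 2/5 = 12/5
1 + 1/(12/5) = 1 + 5/12 = 17/12
6 + 1/(17/12) = 6 + 12/17 = 114/17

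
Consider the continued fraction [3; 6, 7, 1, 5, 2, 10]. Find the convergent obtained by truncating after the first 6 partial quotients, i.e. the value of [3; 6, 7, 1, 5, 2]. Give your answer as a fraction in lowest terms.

Use the convergent recurrence hₖ = aₖ·hₖ₋₁ + hₖ₋₂ (and likewise for the denominators kₖ):
a_0 = 3: 3/1
a_1 = 6: 19/6
a_2 = 7: 136/43
a_3 = 1: 155/49
a_4 = 5: 911/288
a_5 = 2: 1977/625

1977/625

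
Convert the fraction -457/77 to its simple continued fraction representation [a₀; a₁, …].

-457 = -6·77 + 5, so a_0 = -6
77 = 15·5 + 2, so a_1 = 15
5 = 2·2 + 1, so a_2 = 2
2 = 2·1 + 0, so a_3 = 2

[-6; 15, 2, 2]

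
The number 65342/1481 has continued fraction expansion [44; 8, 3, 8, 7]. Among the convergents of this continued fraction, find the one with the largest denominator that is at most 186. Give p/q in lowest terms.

1103/25

a_0 = 44: 44/1  (≤ bound)
a_1 = 8: 353/8  (≤ bound)
a_2 = 3: 1103/25  (≤ bound)
a_3 = 8: 9177/208  (> 186, stop)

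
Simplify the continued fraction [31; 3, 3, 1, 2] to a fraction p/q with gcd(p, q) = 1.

Start with 2.
1 + 1/(2/1) = 1 + 1/2 = 3/2
3 + 1/(3/2) = 3 + 2/3 = 11/3
3 + 1/(11/3) = 3 + 3/11 = 36/11
31 + 1/(36/11) = 31 + 11/36 = 1127/36

1127/36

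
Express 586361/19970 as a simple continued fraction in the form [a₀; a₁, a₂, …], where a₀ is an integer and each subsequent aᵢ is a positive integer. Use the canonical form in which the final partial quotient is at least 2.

586361 = 29·19970 + 7231, so a_0 = 29
19970 = 2·7231 + 5508, so a_1 = 2
7231 = 1·5508 + 1723, so a_2 = 1
5508 = 3·1723 + 339, so a_3 = 3
1723 = 5·339 + 28, so a_4 = 5
339 = 12·28 + 3, so a_5 = 12
28 = 9·3 + 1, so a_6 = 9
3 = 3·1 + 0, so a_7 = 3

[29; 2, 1, 3, 5, 12, 9, 3]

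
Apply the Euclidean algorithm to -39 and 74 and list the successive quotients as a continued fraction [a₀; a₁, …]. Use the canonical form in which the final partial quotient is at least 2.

[-1; 2, 8, 1, 3]

⌊-39/74⌋ = -1, remainder 35
⌊74/35⌋ = 2, remainder 4
⌊35/4⌋ = 8, remainder 3
⌊4/3⌋ = 1, remainder 1
⌊3/1⌋ = 3, remainder 0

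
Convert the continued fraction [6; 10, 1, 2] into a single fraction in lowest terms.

195/32

Collapse the nested fraction from the inside out:
Start with 2.
1 + 1/(2/1) = 1 + 1/2 = 3/2
10 + 1/(3/2) = 10 + 2/3 = 32/3
6 + 1/(32/3) = 6 + 3/32 = 195/32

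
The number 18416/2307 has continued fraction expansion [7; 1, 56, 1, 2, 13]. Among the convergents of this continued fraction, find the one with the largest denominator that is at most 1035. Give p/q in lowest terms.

a_0 = 7: 7/1  (≤ bound)
a_1 = 1: 8/1  (≤ bound)
a_2 = 56: 455/57  (≤ bound)
a_3 = 1: 463/58  (≤ bound)
a_4 = 2: 1381/173  (≤ bound)
a_5 = 13: 18416/2307  (> 1035, stop)

1381/173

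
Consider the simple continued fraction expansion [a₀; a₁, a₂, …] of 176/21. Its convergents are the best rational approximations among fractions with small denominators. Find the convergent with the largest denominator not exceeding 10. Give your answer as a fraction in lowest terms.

List convergents until the denominator exceeds the bound:
a_0 = 8: 8/1  (≤ bound)
a_1 = 2: 17/2  (≤ bound)
a_2 = 1: 25/3  (≤ bound)
a_3 = 1: 42/5  (≤ bound)
a_4 = 1: 67/8  (≤ bound)
a_5 = 2: 176/21  (> 10, stop)

67/8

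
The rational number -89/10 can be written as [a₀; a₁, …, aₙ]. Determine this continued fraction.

Repeatedly divide and take the remainder:
⌊-89/10⌋ = -9, remainder 1
⌊10/1⌋ = 10, remainder 0

[-9; 10]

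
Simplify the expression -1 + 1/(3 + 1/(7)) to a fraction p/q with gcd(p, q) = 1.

-15/22

a_0 = -1: -1/1
a_1 = 3: -2/3
a_2 = 7: -15/22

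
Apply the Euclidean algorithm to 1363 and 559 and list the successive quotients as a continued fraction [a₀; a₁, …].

Apply division with remainder until the remainder is 0:
1363 = 2·559 + 245, so a_0 = 2
559 = 2·245 + 69, so a_1 = 2
245 = 3·69 + 38, so a_2 = 3
69 = 1·38 + 31, so a_3 = 1
38 = 1·31 + 7, so a_4 = 1
31 = 4·7 + 3, so a_5 = 4
7 = 2·3 + 1, so a_6 = 2
3 = 3·1 + 0, so a_7 = 3

[2; 2, 3, 1, 1, 4, 2, 3]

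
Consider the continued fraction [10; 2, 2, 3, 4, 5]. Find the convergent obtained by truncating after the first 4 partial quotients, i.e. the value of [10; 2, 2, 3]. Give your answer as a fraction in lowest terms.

a_0 = 10: 10/1
a_1 = 2: 21/2
a_2 = 2: 52/5
a_3 = 3: 177/17

177/17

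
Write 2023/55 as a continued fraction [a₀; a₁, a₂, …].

Apply division with remainder until the remainder is 0:
⌊2023/55⌋ = 36, remainder 43
⌊55/43⌋ = 1, remainder 12
⌊43/12⌋ = 3, remainder 7
⌊12/7⌋ = 1, remainder 5
⌊7/5⌋ = 1, remainder 2
⌊5/2⌋ = 2, remainder 1
⌊2/1⌋ = 2, remainder 0

[36; 1, 3, 1, 1, 2, 2]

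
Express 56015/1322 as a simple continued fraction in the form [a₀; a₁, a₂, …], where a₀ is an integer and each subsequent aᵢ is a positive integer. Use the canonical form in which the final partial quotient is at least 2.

56015 = 42·1322 + 491, so a_0 = 42
1322 = 2·491 + 340, so a_1 = 2
491 = 1·340 + 151, so a_2 = 1
340 = 2·151 + 38, so a_3 = 2
151 = 3·38 + 37, so a_4 = 3
38 = 1·37 + 1, so a_5 = 1
37 = 37·1 + 0, so a_6 = 37

[42; 2, 1, 2, 3, 1, 37]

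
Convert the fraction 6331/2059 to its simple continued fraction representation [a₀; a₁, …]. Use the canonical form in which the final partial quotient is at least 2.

6331 ÷ 2059 → quotient 3, remainder 154
2059 ÷ 154 → quotient 13, remainder 57
154 ÷ 57 → quotient 2, remainder 40
57 ÷ 40 → quotient 1, remainder 17
40 ÷ 17 → quotient 2, remainder 6
17 ÷ 6 → quotient 2, remainder 5
6 ÷ 5 → quotient 1, remainder 1
5 ÷ 1 → quotient 5, remainder 0

[3; 13, 2, 1, 2, 2, 1, 5]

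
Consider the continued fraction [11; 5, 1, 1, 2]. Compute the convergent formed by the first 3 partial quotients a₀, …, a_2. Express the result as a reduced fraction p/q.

Start with 1.
5 + 1/(1/1) = 5 + 1/1 = 6/1
11 + 1/(6/1) = 11 + 1/6 = 67/6

67/6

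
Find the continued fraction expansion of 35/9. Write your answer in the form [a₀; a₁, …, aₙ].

Apply division with remainder until the remainder is 0:
⌊35/9⌋ = 3, remainder 8
⌊9/8⌋ = 1, remainder 1
⌊8/1⌋ = 8, remainder 0

[3; 1, 8]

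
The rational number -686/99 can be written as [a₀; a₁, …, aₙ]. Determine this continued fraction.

[-7; 14, 7]

-686 = -7·99 + 7, so a_0 = -7
99 = 14·7 + 1, so a_1 = 14
7 = 7·1 + 0, so a_2 = 7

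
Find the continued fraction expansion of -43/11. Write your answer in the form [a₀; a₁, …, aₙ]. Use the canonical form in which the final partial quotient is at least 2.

-43 = -4·11 + 1, so a_0 = -4
11 = 11·1 + 0, so a_1 = 11

[-4; 11]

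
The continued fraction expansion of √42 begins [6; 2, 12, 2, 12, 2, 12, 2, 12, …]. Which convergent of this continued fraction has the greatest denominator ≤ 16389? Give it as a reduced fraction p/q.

List convergents until the denominator exceeds the bound:
a_0 = 6: 6/1  (≤ bound)
a_1 = 2: 13/2  (≤ bound)
a_2 = 12: 162/25  (≤ bound)
a_3 = 2: 337/52  (≤ bound)
a_4 = 12: 4206/649  (≤ bound)
a_5 = 2: 8749/1350  (≤ bound)
a_6 = 12: 109194/16849  (> 16389, stop)

8749/1350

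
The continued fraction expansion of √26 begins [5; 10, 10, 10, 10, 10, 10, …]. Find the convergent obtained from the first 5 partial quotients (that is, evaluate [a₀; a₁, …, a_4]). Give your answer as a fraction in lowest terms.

52525/10301

a_0 = 5: 5/1
a_1 = 10: 51/10
a_2 = 10: 515/101
a_3 = 10: 5201/1020
a_4 = 10: 52525/10301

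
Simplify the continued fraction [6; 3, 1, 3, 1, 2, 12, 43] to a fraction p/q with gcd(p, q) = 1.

Start with 43.
12 + 1/(43/1) = 12 + 1/43 = 517/43
2 + 1/(517/43) = 2 + 43/517 = 1077/517
1 + 1/(1077/517) = 1 + 517/1077 = 1594/1077
3 + 1/(1594/1077) = 3 + 1077/1594 = 5859/1594
1 + 1/(5859/1594) = 1 + 1594/5859 = 7453/5859
3 + 1/(7453/5859) = 3 + 5859/7453 = 28218/7453
6 + 1/(28218/7453) = 6 + 7453/28218 = 176761/28218

176761/28218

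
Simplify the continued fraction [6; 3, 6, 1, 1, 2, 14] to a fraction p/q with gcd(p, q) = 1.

Work from the innermost term outward:
Start with 14.
2 + 1/(14/1) = 2 + 1/14 = 29/14
1 + 1/(29/14) = 1 + 14/29 = 43/29
1 + 1/(43/29) = 1 + 29/43 = 72/43
6 + 1/(72/43) = 6 + 43/72 = 475/72
3 + 1/(475/72) = 3 + 72/475 = 1497/475
6 + 1/(1497/475) = 6 + 475/1497 = 9457/1497

9457/1497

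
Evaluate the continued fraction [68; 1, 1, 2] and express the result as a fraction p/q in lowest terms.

343/5

Use the convergent recurrence hₖ = aₖ·hₖ₋₁ + hₖ₋₂ (and likewise for the denominators kₖ):
a_0 = 68: 68/1
a_1 = 1: 69/1
a_2 = 1: 137/2
a_3 = 2: 343/5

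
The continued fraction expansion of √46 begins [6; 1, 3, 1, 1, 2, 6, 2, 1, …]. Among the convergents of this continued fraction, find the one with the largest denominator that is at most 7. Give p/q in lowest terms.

34/5

List convergents until the denominator exceeds the bound:
a_0 = 6: 6/1  (≤ bound)
a_1 = 1: 7/1  (≤ bound)
a_2 = 3: 27/4  (≤ bound)
a_3 = 1: 34/5  (≤ bound)
a_4 = 1: 61/9  (> 7, stop)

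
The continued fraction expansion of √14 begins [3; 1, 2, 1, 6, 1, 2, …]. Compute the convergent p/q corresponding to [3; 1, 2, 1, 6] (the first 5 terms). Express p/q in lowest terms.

101/27

Work from the innermost term outward:
Start with 6.
1 + 1/(6/1) = 1 + 1/6 = 7/6
2 + 1/(7/6) = 2 + 6/7 = 20/7
1 + 1/(20/7) = 1 + 7/20 = 27/20
3 + 1/(27/20) = 3 + 20/27 = 101/27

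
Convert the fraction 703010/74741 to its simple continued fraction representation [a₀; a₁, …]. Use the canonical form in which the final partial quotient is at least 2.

703010 = 9·74741 + 30341, so a_0 = 9
74741 = 2·30341 + 14059, so a_1 = 2
30341 = 2·14059 + 2223, so a_2 = 2
14059 = 6·2223 + 721, so a_3 = 6
2223 = 3·721 + 60, so a_4 = 3
721 = 12·60 + 1, so a_5 = 12
60 = 60·1 + 0, so a_6 = 60

[9; 2, 2, 6, 3, 12, 60]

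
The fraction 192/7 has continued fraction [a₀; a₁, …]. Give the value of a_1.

Repeatedly divide and take the remainder:
192 ÷ 7 → quotient 27, remainder 3
7 ÷ 3 → quotient 2, remainder 1

2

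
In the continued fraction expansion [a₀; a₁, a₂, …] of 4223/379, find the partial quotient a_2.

54

4223 ÷ 379 → quotient 11, remainder 54
379 ÷ 54 → quotient 7, remainder 1
54 ÷ 1 → quotient 54, remainder 0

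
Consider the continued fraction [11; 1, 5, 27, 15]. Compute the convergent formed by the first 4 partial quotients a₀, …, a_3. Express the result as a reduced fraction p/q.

1929/163

Start with 27.
5 + 1/(27/1) = 5 + 1/27 = 136/27
1 + 1/(136/27) = 1 + 27/136 = 163/136
11 + 1/(163/136) = 11 + 136/163 = 1929/163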